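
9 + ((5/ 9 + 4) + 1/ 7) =863/ 63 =13.70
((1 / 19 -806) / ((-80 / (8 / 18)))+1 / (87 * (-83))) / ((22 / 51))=626573267 / 60367560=10.38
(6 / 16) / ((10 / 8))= 3 / 10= 0.30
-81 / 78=-27 / 26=-1.04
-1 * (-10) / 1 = 10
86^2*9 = 66564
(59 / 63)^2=3481 / 3969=0.88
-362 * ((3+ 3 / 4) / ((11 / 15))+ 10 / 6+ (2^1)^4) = -544267 / 66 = -8246.47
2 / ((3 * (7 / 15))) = 1.43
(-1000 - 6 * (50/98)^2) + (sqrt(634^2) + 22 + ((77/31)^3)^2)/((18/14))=-657776596148775/2130896338081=-308.69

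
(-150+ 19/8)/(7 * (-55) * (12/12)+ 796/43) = 50783/126072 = 0.40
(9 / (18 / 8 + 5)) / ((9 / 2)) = 8 / 29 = 0.28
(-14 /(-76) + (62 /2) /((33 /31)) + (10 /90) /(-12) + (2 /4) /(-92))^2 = 924945398797225 /1078091809344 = 857.95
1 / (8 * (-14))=-1 / 112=-0.01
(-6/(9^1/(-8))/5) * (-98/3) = -34.84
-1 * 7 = -7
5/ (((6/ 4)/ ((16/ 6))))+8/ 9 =88/ 9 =9.78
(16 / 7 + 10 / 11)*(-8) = -1968 / 77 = -25.56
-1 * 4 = -4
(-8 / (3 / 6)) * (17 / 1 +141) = -2528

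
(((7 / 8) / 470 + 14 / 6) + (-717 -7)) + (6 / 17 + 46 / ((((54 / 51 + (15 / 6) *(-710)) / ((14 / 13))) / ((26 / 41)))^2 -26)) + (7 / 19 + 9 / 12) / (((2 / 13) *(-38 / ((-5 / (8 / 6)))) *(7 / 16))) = -23179944147679078204951 / 32209036893423010320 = -719.67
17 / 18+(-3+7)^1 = 89 / 18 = 4.94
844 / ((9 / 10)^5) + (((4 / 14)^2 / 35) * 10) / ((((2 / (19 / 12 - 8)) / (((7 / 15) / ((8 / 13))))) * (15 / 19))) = 118154057921 / 82668600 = 1429.25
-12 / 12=-1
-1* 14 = -14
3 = 3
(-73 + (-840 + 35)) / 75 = -878 / 75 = -11.71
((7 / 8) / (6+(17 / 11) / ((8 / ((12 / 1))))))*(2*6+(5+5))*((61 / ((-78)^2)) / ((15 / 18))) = 847 / 30420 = 0.03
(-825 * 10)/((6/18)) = -24750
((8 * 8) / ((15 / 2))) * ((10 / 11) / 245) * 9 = 768 / 2695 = 0.28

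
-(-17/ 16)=17/ 16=1.06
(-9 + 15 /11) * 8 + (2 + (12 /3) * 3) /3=-1862 /33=-56.42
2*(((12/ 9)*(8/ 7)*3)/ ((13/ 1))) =64/ 91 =0.70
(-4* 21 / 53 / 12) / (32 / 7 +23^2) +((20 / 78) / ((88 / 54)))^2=396850871 / 16191927180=0.02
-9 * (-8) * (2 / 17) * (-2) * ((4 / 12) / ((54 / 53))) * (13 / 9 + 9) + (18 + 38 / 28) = -742801 / 19278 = -38.53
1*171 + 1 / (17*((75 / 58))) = 218083 / 1275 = 171.05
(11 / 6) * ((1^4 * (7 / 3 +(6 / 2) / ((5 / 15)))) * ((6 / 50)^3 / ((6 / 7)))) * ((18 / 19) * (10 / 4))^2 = 106029 / 451250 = 0.23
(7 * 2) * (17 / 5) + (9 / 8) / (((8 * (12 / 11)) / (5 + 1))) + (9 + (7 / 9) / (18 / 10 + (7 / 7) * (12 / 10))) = 995893 / 17280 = 57.63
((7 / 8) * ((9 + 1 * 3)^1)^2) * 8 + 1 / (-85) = 85679 / 85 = 1007.99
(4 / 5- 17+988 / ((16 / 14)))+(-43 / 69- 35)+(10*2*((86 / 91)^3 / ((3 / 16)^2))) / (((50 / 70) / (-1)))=31294381253 / 222841710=140.43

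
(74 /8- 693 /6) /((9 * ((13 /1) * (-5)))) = 0.18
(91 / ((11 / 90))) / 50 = 819 / 55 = 14.89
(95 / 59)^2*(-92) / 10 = -83030 / 3481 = -23.85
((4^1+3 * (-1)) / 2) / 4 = 1 / 8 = 0.12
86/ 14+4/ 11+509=39694/ 77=515.51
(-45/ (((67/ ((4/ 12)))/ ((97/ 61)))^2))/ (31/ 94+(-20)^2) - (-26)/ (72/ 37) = 302342975223479/ 22628592181404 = 13.36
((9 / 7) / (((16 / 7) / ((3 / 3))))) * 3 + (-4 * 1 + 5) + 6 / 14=349 / 112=3.12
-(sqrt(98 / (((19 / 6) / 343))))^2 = -201684 / 19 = -10614.95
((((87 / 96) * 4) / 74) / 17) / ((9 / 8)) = 29 / 11322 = 0.00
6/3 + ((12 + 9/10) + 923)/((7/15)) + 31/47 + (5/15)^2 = 1698997/846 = 2008.27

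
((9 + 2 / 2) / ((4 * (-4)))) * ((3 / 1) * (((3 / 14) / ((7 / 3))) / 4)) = -135 / 3136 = -0.04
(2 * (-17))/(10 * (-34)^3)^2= -1/4543542400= -0.00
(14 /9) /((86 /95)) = 665 /387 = 1.72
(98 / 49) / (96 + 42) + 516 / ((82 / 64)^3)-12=1109674205 / 4755549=233.34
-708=-708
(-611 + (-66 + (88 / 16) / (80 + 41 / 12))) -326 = -91267 / 91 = -1002.93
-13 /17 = -0.76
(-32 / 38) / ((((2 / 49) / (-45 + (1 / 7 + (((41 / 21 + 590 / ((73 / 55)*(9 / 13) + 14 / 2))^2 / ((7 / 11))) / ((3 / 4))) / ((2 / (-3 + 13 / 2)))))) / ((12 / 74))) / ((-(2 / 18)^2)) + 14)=-0.06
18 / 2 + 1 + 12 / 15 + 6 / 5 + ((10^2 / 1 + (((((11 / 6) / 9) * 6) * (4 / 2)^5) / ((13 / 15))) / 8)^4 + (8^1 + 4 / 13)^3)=288131609598028 / 2313441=124546772.36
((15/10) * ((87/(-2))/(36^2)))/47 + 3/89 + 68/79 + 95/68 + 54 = 182146621189/3235834944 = 56.29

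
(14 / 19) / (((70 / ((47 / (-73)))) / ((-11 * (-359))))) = -185603 / 6935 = -26.76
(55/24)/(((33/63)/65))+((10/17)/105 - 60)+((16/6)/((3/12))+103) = 321821/952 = 338.05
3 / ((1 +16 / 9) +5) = 27 / 70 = 0.39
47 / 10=4.70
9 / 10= 0.90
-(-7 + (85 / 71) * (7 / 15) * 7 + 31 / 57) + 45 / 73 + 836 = 247914404 / 295431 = 839.16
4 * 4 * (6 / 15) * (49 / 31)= 1568 / 155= 10.12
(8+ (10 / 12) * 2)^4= 707281 / 81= 8731.86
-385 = -385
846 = 846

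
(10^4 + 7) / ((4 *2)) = 10007 / 8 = 1250.88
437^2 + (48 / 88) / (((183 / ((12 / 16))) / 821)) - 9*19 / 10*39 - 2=638462993 / 3355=190301.94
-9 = -9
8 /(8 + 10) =4 /9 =0.44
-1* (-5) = 5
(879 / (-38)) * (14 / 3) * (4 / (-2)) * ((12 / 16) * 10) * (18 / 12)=92295 / 38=2428.82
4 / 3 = 1.33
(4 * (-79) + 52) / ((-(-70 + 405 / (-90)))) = -528 / 149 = -3.54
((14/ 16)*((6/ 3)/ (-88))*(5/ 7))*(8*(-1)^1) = 5/ 44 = 0.11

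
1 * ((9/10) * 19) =171/10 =17.10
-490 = -490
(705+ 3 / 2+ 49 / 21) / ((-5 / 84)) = -59542 / 5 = -11908.40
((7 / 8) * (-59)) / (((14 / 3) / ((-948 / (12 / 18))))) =125847 / 8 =15730.88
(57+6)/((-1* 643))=-63/643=-0.10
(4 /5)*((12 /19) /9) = 16 /285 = 0.06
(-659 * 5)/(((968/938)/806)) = -622778065/242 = -2573463.08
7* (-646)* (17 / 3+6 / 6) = -90440 / 3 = -30146.67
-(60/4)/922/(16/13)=-195/14752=-0.01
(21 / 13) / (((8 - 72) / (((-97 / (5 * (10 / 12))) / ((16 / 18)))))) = 54999 / 83200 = 0.66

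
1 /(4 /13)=13 /4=3.25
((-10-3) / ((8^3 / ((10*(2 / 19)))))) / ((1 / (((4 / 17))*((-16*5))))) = 325 / 646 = 0.50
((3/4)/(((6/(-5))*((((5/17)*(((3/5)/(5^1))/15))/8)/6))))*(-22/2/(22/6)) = 38250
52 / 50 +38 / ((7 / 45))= 42932 / 175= 245.33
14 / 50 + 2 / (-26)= 66 / 325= 0.20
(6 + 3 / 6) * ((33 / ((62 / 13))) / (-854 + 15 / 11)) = -61347 / 1162996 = -0.05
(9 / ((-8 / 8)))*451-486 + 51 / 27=-40888 / 9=-4543.11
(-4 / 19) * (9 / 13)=-36 / 247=-0.15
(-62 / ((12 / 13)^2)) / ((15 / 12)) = -5239 / 90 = -58.21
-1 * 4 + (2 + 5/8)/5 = -139/40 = -3.48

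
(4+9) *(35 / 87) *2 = 910 / 87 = 10.46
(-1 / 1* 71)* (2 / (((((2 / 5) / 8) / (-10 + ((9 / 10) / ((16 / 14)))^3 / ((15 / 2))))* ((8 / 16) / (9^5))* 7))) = 53314292267829 / 112000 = 476020466.68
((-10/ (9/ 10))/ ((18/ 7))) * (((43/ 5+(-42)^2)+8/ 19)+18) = -11910290/ 1539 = -7738.98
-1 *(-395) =395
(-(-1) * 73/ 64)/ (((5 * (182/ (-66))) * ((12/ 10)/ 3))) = -2409/ 11648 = -0.21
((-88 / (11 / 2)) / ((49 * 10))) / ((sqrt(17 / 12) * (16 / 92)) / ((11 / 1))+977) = -1500883032 / 44907358352675+4048 * sqrt(51) / 44907358352675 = -0.00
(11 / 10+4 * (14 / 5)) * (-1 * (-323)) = 39729 / 10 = 3972.90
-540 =-540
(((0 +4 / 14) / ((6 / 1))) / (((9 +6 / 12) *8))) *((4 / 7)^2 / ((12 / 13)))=13 / 58653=0.00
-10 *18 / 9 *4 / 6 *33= -440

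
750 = 750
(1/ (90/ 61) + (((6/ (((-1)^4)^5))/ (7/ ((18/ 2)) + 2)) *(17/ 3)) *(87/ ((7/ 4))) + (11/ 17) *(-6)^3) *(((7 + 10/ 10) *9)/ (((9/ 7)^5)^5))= 19263280543311583300433393692/ 305106644769037350227355825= 63.14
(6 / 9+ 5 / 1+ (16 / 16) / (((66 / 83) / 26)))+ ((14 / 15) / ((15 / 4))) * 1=95566 / 2475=38.61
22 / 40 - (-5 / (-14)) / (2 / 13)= -62 / 35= -1.77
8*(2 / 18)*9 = 8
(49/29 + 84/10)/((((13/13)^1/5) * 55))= 133/145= 0.92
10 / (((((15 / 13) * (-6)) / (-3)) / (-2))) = -26 / 3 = -8.67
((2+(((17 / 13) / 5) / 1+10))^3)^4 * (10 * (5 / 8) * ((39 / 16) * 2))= 197070269941683298712479654229040723 / 560050123136562500000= 351879701120304.42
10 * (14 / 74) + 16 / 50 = 2046 / 925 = 2.21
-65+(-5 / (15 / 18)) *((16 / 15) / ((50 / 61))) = -9101 / 125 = -72.81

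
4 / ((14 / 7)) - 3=-1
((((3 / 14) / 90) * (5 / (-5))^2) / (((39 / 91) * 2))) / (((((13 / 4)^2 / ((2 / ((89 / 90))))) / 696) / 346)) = 1926528 / 15041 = 128.09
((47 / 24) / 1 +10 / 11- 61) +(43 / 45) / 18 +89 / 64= -16163129 / 285120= -56.69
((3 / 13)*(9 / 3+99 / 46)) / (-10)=-711 / 5980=-0.12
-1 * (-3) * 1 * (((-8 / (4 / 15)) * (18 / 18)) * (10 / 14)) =-450 / 7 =-64.29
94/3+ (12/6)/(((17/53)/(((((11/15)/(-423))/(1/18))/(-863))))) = 324084722/10343055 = 31.33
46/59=0.78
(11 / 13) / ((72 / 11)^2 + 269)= 1331 / 490529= 0.00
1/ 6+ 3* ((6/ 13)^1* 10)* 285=307813/ 78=3946.32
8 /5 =1.60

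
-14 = -14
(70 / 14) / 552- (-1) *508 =280421 / 552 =508.01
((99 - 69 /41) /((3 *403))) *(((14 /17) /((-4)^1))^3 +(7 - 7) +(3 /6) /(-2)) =-6762385 /324709996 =-0.02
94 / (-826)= -0.11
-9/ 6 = -1.50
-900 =-900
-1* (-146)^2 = -21316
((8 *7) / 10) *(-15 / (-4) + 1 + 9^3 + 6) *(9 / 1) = 186417 / 5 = 37283.40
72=72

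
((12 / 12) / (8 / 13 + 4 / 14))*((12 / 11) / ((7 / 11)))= 78 / 41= 1.90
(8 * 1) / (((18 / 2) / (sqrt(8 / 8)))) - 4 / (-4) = 17 / 9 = 1.89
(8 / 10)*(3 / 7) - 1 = -23 / 35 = -0.66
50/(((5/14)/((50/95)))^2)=39200/361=108.59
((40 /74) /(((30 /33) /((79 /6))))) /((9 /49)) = 42581 /999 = 42.62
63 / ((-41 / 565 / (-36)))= 1281420 / 41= 31254.15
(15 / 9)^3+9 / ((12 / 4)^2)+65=1907 / 27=70.63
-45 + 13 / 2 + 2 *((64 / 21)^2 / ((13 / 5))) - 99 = -1494655 / 11466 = -130.36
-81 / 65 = -1.25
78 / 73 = 1.07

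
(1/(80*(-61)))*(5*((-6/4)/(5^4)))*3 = 9/1220000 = 0.00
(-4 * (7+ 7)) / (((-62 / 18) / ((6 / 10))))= 1512 / 155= 9.75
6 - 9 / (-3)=9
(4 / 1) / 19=4 / 19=0.21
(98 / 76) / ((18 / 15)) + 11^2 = 27833 / 228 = 122.07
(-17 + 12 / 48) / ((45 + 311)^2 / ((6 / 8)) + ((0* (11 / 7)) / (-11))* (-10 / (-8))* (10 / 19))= -201 / 2027776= -0.00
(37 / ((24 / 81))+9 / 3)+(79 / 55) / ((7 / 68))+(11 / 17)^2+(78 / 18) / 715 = 142.25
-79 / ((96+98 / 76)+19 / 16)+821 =24554261 / 29937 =820.20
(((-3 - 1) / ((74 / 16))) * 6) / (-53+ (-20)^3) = 192 / 297961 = 0.00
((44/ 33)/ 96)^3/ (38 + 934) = 1/ 362797056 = 0.00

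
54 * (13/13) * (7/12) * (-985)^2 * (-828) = -25305408450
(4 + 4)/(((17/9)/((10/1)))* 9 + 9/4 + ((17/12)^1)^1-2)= 240/101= 2.38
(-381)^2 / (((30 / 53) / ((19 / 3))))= 16241903 / 10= 1624190.30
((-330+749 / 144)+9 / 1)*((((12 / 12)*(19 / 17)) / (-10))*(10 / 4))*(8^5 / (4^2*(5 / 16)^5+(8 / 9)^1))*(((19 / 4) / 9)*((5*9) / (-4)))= -10125836288000 / 552413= -18330191.88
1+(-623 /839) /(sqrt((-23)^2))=18674 /19297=0.97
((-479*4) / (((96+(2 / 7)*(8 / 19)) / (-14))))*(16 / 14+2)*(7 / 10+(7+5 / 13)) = 736516627 / 103870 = 7090.75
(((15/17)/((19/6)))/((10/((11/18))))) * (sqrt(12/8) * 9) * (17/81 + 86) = 76813 * sqrt(6)/11628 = 16.18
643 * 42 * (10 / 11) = 270060 / 11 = 24550.91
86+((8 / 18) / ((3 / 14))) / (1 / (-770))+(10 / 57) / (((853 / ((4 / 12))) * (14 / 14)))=-661213156 / 437589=-1511.04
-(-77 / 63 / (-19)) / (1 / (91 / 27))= -1001 / 4617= -0.22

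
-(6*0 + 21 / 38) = -21 / 38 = -0.55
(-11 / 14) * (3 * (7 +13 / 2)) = -891 / 28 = -31.82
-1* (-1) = 1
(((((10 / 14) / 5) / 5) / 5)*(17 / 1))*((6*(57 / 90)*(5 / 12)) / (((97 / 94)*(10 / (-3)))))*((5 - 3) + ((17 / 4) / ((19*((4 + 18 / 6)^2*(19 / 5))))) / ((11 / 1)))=-1243816883 / 13907278000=-0.09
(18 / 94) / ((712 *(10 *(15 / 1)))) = 3 / 1673200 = 0.00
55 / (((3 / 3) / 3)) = 165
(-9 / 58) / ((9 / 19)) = -0.33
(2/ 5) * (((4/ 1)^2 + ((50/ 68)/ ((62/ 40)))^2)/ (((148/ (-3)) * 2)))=-3379623/ 51379865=-0.07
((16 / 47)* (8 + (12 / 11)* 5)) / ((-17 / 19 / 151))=-6793792 / 8789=-772.99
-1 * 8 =-8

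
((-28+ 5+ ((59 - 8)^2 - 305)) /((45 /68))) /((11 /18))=309128 /55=5620.51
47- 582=-535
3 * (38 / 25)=114 / 25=4.56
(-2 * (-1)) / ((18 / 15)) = 5 / 3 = 1.67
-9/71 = -0.13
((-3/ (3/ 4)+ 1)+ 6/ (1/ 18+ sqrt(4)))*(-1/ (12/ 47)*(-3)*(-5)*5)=23.82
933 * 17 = 15861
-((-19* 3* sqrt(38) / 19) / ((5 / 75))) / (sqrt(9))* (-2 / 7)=-30* sqrt(38) / 7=-26.42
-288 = -288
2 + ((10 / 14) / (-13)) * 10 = 132 / 91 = 1.45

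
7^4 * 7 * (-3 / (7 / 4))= -28812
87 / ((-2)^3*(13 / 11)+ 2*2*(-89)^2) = 319 / 116140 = 0.00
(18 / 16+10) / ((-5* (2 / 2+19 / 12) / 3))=-801 / 310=-2.58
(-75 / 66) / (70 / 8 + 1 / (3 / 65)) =-30 / 803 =-0.04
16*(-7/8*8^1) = -112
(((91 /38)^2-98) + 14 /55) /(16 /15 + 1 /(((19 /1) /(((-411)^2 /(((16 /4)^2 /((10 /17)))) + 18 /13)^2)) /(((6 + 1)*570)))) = -8565721685976 /754341636221547042757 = -0.00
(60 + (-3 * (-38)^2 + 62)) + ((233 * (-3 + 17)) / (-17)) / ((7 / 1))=-72036 / 17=-4237.41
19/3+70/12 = 12.17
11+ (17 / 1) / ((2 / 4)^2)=79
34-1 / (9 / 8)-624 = -590.89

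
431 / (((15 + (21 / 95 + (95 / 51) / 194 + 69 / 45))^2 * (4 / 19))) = 8038580853029 / 1103476716225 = 7.28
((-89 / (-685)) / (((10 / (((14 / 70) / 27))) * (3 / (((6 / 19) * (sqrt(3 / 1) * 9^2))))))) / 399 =0.00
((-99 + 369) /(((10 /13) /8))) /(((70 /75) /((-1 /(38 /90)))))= -947700 /133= -7125.56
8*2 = 16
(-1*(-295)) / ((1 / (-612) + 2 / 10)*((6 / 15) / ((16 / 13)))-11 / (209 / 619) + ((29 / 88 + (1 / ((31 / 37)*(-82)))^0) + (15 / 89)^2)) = -59776396812000 / 6313304910001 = -9.47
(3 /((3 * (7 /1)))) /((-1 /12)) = -12 /7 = -1.71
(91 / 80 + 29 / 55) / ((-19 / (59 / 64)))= -0.08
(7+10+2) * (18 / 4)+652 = 737.50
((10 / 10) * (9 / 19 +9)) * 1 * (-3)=-540 / 19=-28.42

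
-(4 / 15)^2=-16 / 225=-0.07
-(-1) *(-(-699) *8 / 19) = 5592 / 19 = 294.32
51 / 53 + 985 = 52256 / 53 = 985.96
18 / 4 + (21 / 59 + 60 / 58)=20157 / 3422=5.89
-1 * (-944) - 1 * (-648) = 1592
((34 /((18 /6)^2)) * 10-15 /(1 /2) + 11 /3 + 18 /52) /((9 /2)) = 2759 /1053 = 2.62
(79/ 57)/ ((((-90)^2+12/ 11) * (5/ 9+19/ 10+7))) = 55/ 3039772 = 0.00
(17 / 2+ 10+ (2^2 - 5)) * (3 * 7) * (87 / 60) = 532.88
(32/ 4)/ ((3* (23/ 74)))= 8.58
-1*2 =-2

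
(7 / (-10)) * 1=-7 / 10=-0.70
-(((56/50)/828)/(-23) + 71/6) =-2816911/238050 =-11.83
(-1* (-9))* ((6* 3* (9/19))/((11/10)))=14580/209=69.76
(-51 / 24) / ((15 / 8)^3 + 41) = -1088 / 24367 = -0.04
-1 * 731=-731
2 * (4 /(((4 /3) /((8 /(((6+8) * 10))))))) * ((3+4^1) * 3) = 36 /5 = 7.20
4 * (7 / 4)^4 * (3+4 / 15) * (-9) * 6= -1058841 / 160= -6617.76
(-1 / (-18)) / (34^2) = 1 / 20808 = 0.00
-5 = -5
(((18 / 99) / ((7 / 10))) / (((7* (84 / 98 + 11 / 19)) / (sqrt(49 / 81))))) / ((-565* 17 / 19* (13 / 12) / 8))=-46208 / 157404819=-0.00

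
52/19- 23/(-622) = 32781/11818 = 2.77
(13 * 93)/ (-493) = -2.45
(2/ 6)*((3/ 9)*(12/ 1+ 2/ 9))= 110/ 81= 1.36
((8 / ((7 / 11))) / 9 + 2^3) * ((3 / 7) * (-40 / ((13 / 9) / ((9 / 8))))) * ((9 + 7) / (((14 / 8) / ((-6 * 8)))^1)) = 245514240 / 4459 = 55060.38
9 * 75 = 675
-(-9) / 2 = 9 / 2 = 4.50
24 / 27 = 8 / 9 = 0.89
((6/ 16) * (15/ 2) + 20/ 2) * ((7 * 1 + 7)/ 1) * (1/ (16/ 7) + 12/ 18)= 76055/ 384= 198.06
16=16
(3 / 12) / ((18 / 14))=7 / 36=0.19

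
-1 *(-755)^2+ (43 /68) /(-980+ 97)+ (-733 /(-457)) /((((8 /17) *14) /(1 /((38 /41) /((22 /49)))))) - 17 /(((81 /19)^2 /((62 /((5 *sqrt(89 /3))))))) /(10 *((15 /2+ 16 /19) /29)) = -407743778016241847 /715308735344 - 209652194 *sqrt(267) /4627637325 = -570025.62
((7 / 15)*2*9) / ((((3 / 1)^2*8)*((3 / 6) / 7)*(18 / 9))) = 49 / 60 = 0.82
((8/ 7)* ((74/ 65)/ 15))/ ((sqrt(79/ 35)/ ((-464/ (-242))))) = 137344* sqrt(2765)/ 65240175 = 0.11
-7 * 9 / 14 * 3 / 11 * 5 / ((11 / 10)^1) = -675 / 121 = -5.58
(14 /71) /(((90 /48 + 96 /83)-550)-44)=-9296 /27860613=-0.00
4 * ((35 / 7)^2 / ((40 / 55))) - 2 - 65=141 / 2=70.50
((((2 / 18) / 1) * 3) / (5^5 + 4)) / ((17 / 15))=5 / 53193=0.00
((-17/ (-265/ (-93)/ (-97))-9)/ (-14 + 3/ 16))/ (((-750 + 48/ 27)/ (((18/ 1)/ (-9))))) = -21739968/ 197188355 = -0.11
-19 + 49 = 30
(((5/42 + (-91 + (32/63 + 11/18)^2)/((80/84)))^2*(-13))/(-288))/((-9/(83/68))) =-119890582799/2210955264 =-54.23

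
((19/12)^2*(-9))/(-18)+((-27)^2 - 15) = 205993/288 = 715.25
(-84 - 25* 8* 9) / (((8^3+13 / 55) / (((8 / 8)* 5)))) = -172700 / 9391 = -18.39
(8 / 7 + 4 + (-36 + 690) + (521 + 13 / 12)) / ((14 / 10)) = 496115 / 588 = 843.73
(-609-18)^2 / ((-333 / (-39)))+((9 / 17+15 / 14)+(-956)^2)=8453581555 / 8806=959979.74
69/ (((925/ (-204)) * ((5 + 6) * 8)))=-3519/ 20350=-0.17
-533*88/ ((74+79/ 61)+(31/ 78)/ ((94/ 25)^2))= -622.70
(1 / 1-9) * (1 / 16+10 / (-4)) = 39 / 2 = 19.50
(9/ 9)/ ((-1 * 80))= -1/ 80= -0.01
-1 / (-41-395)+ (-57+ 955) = 391529 / 436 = 898.00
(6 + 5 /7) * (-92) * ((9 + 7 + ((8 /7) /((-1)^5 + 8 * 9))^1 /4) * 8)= -275144768 /3479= -79087.31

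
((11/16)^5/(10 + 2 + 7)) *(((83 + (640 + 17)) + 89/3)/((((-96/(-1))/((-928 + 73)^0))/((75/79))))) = 9296668975/151095607296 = 0.06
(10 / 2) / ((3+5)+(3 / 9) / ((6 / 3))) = 30 / 49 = 0.61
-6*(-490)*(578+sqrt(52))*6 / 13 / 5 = 158817.29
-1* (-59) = 59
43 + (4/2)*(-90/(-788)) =8516/197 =43.23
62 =62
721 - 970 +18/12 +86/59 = -29033/118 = -246.04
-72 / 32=-9 / 4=-2.25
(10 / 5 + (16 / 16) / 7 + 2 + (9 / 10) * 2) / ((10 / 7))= 4.16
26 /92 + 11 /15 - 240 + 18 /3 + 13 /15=-53387 /230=-232.12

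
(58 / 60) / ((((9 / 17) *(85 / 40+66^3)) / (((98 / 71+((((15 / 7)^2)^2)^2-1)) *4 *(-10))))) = -106412558000576 / 941385863786935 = -0.11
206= 206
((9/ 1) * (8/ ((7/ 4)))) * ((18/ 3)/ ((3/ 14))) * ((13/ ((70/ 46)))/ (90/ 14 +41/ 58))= 19977984/ 14485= 1379.22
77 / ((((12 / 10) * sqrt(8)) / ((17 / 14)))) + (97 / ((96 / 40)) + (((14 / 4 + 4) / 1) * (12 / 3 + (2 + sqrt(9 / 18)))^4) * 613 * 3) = 289974455 * sqrt(2) / 48 + 464835805 / 24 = 27911612.85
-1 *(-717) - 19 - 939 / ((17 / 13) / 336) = -4089686 / 17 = -240569.76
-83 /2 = -41.50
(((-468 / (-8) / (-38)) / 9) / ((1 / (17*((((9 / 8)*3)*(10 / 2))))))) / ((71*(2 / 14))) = -208845 / 43168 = -4.84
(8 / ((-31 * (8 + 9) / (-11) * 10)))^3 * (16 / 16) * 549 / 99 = 472384 / 18295397875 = 0.00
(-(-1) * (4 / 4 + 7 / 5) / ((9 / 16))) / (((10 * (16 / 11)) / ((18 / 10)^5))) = 433026 / 78125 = 5.54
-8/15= -0.53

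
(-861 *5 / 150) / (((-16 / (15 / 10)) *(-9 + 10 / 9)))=-7749 / 22720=-0.34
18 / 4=4.50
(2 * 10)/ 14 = 10/ 7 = 1.43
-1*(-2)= 2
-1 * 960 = -960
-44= -44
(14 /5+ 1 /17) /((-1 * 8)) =-243 /680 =-0.36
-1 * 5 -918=-923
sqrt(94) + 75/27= 25/9 + sqrt(94)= 12.47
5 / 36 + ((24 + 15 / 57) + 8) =22163 / 684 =32.40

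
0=0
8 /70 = 4 /35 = 0.11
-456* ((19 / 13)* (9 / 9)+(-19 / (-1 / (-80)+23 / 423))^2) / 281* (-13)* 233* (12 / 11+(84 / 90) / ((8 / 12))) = 78227681135053643736 / 79147666895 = 988376337.60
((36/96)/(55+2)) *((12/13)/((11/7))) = 21/5434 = 0.00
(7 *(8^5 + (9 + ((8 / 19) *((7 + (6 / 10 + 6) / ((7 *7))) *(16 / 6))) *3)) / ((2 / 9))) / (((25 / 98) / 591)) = 299213807949 / 125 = 2393710463.59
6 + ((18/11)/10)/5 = 1659/275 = 6.03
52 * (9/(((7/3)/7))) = 1404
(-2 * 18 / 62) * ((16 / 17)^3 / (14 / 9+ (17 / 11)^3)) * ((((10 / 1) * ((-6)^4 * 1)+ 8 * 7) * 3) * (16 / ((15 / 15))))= -551787420450816 / 9572395853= -57643.61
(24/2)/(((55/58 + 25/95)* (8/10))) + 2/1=1280/89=14.38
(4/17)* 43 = 172/17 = 10.12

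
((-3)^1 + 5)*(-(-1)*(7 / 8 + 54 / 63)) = 97 / 28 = 3.46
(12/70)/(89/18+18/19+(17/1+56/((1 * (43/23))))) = 88236/27200005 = 0.00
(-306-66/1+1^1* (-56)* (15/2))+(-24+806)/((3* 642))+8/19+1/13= -188170886/237861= -791.10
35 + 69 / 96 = 1143 / 32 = 35.72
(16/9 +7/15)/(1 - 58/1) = -101/2565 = -0.04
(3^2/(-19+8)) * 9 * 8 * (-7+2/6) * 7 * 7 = 211680/11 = 19243.64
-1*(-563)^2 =-316969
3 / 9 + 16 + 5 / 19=16.60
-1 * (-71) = 71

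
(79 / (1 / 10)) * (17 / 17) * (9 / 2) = 3555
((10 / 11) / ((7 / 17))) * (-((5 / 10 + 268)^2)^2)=-7068317813685 / 616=-11474541905.33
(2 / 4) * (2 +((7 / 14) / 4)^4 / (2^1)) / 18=0.06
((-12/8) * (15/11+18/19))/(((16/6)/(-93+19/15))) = 124614/1045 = 119.25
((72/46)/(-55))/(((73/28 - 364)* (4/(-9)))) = -756/4266845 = -0.00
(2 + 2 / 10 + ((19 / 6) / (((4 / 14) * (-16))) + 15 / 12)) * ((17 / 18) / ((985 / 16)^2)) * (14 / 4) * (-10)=-629986 / 26196075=-0.02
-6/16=-3/8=-0.38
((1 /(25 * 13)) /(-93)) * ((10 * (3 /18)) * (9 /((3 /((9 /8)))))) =-0.00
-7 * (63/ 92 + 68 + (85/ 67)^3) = -495.09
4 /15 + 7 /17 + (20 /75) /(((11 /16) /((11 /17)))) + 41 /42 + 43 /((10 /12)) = 38203 /714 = 53.51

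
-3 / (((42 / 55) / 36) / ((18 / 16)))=-4455 / 28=-159.11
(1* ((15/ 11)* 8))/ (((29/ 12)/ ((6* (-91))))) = -786240/ 319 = -2464.70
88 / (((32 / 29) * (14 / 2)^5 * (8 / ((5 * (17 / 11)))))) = 2465 / 537824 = 0.00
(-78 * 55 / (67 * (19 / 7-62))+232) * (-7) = -9073106 / 5561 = -1631.56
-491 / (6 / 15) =-2455 / 2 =-1227.50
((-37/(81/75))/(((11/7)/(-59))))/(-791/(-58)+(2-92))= -22157450/1315413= -16.84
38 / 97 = 0.39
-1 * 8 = -8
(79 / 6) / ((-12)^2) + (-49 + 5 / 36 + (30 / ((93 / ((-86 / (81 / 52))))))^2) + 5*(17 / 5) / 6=54727814453 / 201763872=271.25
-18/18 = -1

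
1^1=1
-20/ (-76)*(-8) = -40/ 19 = -2.11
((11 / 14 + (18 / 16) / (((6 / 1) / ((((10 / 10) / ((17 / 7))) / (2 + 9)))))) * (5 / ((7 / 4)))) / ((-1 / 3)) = -249045 / 36652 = -6.79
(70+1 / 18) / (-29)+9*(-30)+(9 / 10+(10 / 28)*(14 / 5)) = -353023 / 1305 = -270.52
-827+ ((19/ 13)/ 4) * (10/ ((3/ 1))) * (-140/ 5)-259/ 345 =-3865412/ 4485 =-861.85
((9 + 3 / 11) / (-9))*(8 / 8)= -34 / 33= -1.03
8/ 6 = 4/ 3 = 1.33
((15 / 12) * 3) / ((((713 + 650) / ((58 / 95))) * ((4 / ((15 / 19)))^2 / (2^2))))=675 / 2578984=0.00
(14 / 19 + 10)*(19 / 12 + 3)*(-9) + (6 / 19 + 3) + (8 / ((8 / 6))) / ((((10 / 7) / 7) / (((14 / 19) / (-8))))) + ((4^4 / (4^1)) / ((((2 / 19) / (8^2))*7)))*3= 43183197 / 2660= 16234.28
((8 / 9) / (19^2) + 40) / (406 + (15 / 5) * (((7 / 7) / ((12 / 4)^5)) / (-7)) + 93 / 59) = 241545528 / 2461043495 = 0.10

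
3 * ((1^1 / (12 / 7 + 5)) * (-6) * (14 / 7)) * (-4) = 1008 / 47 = 21.45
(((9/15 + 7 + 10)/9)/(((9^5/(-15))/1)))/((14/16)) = -704/1240029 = -0.00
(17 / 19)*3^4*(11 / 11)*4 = 5508 / 19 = 289.89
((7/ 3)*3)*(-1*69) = -483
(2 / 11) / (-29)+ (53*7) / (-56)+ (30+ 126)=381189 / 2552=149.37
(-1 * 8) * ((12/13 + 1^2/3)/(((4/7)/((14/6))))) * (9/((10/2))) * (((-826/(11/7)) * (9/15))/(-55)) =-83295492/196625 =-423.63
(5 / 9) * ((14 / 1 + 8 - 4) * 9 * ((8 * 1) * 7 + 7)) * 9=51030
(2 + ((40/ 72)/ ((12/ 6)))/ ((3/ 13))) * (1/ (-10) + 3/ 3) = 173/ 60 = 2.88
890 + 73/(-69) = 61337/69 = 888.94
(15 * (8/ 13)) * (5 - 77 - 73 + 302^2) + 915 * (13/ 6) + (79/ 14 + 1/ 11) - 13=843362369/ 1001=842519.85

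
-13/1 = -13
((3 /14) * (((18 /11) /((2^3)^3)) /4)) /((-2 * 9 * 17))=-3 /5361664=-0.00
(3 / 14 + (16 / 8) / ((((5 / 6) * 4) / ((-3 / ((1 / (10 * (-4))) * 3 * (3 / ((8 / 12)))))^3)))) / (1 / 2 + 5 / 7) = 1434329 / 4131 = 347.21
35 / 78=0.45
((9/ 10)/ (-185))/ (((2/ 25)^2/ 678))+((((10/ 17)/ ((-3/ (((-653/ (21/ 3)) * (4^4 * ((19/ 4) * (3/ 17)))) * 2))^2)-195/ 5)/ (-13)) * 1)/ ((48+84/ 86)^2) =-497522782700946049/ 128393980424073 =-3874.97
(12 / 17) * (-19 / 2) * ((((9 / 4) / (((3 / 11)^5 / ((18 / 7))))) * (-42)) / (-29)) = -18359814 / 493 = -37241.00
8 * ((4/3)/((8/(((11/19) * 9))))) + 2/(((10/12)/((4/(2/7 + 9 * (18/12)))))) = 7.64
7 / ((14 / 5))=5 / 2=2.50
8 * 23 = 184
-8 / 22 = -4 / 11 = -0.36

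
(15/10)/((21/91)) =13/2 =6.50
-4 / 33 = -0.12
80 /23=3.48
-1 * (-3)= 3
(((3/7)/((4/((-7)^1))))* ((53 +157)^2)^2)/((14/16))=-1666980000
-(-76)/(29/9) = 684/29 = 23.59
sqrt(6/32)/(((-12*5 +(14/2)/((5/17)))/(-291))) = 1455*sqrt(3)/724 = 3.48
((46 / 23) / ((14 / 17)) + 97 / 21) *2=14.10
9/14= 0.64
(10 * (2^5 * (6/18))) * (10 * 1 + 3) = 4160/3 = 1386.67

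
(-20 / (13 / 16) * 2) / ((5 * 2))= -4.92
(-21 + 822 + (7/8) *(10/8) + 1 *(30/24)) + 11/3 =77473/96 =807.01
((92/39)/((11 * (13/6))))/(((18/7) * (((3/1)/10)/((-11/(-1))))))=6440/4563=1.41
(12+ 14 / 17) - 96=-1414 / 17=-83.18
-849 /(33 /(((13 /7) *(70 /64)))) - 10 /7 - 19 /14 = -135629 /2464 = -55.04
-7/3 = -2.33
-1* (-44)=44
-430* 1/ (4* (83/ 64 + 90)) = -6880/ 5843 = -1.18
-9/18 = -1/2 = -0.50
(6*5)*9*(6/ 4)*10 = 4050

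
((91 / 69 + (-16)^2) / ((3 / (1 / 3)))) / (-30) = -3551 / 3726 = -0.95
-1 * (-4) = 4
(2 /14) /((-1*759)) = -1 /5313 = -0.00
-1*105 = -105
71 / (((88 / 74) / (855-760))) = 249565 / 44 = 5671.93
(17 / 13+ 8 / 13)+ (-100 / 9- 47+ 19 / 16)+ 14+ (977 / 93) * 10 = 3717137 / 58032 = 64.05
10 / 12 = 5 / 6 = 0.83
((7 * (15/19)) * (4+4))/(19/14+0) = 11760/361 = 32.58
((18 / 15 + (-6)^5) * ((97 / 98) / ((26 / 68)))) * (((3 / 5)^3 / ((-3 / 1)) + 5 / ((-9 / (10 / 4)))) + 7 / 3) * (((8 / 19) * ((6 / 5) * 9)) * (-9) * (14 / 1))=220083244128 / 21875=10060948.30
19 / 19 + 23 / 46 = 3 / 2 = 1.50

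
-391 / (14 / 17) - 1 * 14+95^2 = 8536.21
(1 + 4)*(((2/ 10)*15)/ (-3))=-5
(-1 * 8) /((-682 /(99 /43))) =36 /1333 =0.03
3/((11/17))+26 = 337/11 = 30.64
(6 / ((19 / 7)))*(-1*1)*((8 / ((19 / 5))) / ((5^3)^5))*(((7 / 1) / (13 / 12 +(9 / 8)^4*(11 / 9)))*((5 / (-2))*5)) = 14450688 / 3293508056640625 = 0.00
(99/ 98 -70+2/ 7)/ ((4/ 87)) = -585771/ 392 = -1494.31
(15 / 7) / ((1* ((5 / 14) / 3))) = 18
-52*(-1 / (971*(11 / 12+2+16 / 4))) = 624 / 80593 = 0.01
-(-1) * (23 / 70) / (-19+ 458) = 23 / 30730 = 0.00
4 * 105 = 420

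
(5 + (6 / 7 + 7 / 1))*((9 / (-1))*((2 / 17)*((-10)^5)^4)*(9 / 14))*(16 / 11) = -11664000000000000000000000 / 9163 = -1272945541853104878314.96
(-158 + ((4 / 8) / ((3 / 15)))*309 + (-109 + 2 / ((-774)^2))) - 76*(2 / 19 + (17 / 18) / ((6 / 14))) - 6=324.02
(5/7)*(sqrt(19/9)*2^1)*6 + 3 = 3 + 20*sqrt(19)/7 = 15.45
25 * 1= 25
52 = 52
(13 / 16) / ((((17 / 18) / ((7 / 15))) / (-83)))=-22659 / 680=-33.32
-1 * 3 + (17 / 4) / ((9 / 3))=-1.58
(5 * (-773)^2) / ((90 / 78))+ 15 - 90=7767652 / 3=2589217.33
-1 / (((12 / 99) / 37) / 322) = -196581 / 2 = -98290.50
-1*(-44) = 44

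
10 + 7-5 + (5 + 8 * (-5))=-23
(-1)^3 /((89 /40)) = -40 /89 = -0.45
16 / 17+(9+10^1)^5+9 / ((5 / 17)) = 210471096 / 85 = 2476130.54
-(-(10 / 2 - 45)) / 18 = -20 / 9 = -2.22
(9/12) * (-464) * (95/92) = -359.35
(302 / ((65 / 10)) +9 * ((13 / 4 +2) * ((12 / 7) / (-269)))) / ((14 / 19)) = 3067037 / 48958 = 62.65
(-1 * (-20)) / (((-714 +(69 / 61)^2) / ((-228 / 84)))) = 0.08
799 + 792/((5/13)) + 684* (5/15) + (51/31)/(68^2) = 130114207/42160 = 3086.20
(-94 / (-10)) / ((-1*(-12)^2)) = -47 / 720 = -0.07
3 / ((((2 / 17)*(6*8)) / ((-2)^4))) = 8.50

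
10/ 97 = 0.10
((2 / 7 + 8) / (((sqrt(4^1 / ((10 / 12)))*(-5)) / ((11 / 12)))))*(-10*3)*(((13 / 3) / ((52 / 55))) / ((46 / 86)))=754435*sqrt(30) / 23184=178.24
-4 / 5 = -0.80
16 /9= 1.78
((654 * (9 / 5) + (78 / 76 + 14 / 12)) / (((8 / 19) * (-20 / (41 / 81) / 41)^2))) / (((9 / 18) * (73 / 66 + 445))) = 10447960244117 / 772702092000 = 13.52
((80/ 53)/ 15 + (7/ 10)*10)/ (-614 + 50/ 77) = -86933/ 7509252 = -0.01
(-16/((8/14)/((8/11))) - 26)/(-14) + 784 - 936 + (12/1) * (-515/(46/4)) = -1215047/1771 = -686.08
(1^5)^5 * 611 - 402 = 209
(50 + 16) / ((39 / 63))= 1386 / 13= 106.62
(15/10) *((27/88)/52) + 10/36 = 23609/82368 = 0.29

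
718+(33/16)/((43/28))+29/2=126221/172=733.84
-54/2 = -27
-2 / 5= -0.40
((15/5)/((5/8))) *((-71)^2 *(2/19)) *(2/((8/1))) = 60492/95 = 636.76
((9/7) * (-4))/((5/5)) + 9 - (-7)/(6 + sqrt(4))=265/56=4.73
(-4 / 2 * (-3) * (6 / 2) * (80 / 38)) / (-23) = -720 / 437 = -1.65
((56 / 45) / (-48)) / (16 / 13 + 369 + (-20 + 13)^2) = -91 / 1471500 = -0.00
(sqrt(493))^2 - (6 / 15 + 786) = -293.40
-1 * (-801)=801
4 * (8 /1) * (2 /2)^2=32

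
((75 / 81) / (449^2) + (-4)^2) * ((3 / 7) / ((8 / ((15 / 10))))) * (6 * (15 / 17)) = 1306374855 / 191924152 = 6.81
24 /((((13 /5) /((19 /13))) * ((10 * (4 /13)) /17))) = 969 /13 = 74.54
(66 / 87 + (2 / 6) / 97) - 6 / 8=407 / 33756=0.01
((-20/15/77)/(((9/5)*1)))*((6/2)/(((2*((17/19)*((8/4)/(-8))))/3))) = 760/3927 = 0.19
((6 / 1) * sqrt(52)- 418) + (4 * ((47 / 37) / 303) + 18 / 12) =-9338387 / 22422 + 12 * sqrt(13) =-373.22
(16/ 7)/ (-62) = -0.04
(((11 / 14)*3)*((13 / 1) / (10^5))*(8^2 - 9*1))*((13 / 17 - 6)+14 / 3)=-45617 / 4760000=-0.01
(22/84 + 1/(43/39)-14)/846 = -23173/1527876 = -0.02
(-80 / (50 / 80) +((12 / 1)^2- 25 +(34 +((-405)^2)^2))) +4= 26904200654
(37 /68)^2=1369 /4624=0.30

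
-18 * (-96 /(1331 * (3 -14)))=-1728 /14641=-0.12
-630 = -630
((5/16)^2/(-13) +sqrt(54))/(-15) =5/9984 - sqrt(6)/5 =-0.49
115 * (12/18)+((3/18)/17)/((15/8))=58654/765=76.67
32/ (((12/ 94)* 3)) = 752/ 9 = 83.56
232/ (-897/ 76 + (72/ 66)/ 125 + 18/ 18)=-24244000/ 1127963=-21.49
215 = 215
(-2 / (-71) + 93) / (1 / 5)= 33025 / 71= 465.14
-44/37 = -1.19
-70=-70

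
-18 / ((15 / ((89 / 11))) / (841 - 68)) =-412782 / 55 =-7505.13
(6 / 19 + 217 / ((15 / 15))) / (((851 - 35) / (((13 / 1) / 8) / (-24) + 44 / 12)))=2853139 / 2976768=0.96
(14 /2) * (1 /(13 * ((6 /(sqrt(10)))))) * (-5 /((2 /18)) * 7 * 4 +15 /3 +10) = -353.32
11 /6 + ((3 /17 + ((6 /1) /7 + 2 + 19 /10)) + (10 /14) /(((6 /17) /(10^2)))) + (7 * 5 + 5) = 148243 /595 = 249.15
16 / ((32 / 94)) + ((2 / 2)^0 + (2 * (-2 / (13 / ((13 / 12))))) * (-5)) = 149 / 3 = 49.67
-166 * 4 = -664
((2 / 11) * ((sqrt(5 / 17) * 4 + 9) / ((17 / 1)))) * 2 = 16 * sqrt(85) / 3179 + 36 / 187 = 0.24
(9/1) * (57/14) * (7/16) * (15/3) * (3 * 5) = 1202.34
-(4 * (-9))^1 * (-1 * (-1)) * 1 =36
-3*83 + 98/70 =-1238/5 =-247.60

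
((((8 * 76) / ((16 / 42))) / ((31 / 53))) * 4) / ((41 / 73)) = 24699696 / 1271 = 19433.28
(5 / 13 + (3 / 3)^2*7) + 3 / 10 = 999 / 130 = 7.68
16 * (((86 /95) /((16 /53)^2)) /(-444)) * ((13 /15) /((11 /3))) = -1570231 /18559200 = -0.08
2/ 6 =1/ 3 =0.33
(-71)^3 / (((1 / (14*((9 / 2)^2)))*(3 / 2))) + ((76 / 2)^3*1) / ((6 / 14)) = -202551433 / 3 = -67517144.33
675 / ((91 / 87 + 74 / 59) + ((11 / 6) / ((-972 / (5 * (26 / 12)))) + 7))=40413135600 / 555592667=72.74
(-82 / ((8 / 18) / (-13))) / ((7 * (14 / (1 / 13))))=369 / 196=1.88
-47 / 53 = -0.89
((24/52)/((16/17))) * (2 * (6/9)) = 17/26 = 0.65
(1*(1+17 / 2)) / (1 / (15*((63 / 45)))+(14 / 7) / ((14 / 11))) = 399 / 68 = 5.87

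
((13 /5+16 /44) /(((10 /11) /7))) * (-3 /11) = -3423 /550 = -6.22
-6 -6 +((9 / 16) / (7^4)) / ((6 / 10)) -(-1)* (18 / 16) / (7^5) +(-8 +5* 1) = -4033557 / 268912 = -15.00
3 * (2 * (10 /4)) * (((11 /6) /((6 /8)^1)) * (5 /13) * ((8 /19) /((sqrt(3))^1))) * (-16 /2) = -35200 * sqrt(3) /2223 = -27.43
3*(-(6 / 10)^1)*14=-126 / 5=-25.20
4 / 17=0.24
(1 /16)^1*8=1 /2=0.50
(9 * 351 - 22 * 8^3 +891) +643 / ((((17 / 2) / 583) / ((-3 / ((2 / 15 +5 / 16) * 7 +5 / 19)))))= -12148842818 / 262327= -46311.83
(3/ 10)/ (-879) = -1/ 2930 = -0.00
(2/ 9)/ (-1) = -2/ 9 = -0.22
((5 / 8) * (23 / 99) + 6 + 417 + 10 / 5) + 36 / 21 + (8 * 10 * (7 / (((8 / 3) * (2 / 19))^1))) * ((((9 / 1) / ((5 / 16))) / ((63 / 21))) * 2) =214723885 / 5544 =38730.86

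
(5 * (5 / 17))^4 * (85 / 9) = 44.17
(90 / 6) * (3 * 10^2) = 4500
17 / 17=1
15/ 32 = 0.47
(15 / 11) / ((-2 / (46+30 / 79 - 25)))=-14.58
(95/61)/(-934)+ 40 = 2278865/56974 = 40.00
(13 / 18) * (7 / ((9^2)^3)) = 91 / 9565938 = 0.00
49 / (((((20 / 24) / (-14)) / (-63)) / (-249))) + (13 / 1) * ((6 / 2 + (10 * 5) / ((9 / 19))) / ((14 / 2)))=-4067701091 / 315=-12913336.80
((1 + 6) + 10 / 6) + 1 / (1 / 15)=71 / 3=23.67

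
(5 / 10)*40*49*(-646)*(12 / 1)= -7596960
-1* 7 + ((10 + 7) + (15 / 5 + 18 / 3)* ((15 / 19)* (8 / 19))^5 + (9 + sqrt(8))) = 2* sqrt(2) + 116714207698219 / 6131066257801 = 21.86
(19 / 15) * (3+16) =361 / 15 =24.07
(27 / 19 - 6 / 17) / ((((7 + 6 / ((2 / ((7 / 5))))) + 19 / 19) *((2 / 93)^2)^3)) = 1116058066449525 / 1260992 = 885063558.25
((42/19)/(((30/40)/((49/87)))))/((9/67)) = 183848/14877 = 12.36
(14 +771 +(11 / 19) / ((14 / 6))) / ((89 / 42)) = 626628 / 1691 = 370.57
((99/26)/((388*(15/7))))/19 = 231/958360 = 0.00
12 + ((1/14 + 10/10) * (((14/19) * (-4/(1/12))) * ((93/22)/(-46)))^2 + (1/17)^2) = 155745771421/6677994961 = 23.32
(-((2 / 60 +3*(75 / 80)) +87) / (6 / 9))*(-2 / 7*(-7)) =-21563 / 80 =-269.54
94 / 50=47 / 25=1.88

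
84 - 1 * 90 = -6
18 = 18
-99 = -99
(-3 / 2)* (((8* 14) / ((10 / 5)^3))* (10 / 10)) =-21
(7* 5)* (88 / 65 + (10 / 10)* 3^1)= 152.38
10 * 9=90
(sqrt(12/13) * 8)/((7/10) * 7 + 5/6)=120 * sqrt(39)/559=1.34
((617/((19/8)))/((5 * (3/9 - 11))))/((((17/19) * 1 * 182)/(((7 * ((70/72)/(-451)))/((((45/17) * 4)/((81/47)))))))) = 12957/176359040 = 0.00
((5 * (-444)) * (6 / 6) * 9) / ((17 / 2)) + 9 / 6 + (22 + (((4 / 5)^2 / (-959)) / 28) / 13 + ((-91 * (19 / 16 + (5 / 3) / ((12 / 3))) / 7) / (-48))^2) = -2326.90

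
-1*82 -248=-330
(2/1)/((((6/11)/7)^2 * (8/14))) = 41503/72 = 576.43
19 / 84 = 0.23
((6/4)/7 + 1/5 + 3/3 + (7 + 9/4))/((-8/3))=-4479/1120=-4.00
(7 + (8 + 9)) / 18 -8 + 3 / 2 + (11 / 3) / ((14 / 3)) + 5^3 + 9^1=2722 / 21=129.62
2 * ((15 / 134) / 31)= 15 / 2077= 0.01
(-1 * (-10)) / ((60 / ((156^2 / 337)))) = 4056 / 337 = 12.04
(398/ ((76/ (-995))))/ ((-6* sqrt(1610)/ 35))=198005* sqrt(1610)/ 10488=757.52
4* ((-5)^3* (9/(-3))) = 1500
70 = 70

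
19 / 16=1.19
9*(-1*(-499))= 4491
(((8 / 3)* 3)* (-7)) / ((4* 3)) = -14 / 3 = -4.67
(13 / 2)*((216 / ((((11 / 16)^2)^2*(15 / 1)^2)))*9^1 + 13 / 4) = 797958577 / 2928200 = 272.51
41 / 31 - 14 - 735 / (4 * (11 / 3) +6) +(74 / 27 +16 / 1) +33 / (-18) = -26227 / 837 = -31.33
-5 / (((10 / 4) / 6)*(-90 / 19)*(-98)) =-19 / 735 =-0.03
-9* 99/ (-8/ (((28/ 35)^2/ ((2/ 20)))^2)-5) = 171.50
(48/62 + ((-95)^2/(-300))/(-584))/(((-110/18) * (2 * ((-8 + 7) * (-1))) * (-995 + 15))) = 538149/7806444800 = 0.00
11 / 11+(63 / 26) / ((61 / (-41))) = -997 / 1586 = -0.63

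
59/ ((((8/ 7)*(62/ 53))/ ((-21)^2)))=9653049/ 496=19461.79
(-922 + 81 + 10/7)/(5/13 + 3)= -76401/308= -248.06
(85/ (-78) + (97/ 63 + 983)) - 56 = 1519163/ 1638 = 927.45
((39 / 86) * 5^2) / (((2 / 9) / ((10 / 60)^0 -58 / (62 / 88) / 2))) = -2048.93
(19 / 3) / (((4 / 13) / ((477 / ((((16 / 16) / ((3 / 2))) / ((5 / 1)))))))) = 589095 / 8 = 73636.88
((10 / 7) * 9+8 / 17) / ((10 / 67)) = 53131 / 595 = 89.30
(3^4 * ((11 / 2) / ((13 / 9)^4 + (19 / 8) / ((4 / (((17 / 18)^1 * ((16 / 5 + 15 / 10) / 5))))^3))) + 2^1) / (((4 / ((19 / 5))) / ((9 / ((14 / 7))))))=130469474679429159 / 294209121804580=443.46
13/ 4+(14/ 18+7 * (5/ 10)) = 271/ 36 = 7.53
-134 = -134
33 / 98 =0.34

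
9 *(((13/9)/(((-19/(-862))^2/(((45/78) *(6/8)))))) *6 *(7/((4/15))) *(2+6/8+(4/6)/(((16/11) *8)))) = 473091470775/92416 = 5119151.13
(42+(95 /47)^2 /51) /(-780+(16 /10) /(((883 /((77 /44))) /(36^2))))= -20930203745 /385919713404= -0.05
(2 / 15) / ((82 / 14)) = 14 / 615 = 0.02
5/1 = 5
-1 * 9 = -9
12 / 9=4 / 3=1.33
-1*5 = -5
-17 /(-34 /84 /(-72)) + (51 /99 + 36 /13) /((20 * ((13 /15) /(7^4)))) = -19103455 /7436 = -2569.05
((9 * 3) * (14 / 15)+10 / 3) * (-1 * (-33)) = 4708 / 5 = 941.60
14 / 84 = 1 / 6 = 0.17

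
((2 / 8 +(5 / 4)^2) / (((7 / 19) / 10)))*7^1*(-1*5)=-13775 / 8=-1721.88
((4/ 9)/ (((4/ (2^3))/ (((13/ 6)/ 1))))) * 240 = 4160/ 9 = 462.22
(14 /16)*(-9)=-63 /8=-7.88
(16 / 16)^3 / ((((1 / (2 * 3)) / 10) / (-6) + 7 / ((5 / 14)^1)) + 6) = 72 / 1843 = 0.04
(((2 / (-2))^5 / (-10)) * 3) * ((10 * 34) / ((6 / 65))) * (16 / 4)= 4420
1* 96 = 96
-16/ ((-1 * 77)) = 16/ 77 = 0.21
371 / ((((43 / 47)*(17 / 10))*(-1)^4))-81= 115159 / 731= 157.54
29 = 29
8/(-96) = -1/12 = -0.08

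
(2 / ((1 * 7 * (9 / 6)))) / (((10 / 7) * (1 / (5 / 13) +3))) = 1 / 42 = 0.02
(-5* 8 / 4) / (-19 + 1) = 5 / 9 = 0.56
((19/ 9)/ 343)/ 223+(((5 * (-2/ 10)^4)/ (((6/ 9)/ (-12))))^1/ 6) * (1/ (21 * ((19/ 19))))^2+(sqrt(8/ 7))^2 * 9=885084692/ 86050125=10.29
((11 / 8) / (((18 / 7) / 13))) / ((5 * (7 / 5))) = 143 / 144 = 0.99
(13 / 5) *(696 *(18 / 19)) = 162864 / 95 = 1714.36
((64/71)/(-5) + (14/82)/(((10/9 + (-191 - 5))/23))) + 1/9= -20522549/229765230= -0.09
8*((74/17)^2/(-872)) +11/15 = 264371/472515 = 0.56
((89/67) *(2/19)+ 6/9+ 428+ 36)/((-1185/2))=-3550192/4525515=-0.78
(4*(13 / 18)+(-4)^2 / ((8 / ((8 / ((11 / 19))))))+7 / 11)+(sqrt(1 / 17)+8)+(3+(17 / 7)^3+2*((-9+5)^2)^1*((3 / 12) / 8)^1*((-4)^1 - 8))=sqrt(17) / 17+1510585 / 33957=44.73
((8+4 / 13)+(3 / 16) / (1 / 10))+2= 1267 / 104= 12.18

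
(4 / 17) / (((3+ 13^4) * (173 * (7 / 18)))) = 18 / 147011767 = 0.00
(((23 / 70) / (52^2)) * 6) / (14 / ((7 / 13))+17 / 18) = 621 / 22950200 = 0.00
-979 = -979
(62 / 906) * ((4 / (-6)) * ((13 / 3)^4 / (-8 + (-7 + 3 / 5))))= 4426955 / 3962844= 1.12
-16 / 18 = -8 / 9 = -0.89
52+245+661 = 958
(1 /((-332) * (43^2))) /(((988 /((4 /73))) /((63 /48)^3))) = -9261 /45337206407168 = -0.00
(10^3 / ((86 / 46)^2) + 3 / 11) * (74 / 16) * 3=646524717 / 162712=3973.43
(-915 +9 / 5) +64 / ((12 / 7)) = -13138 / 15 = -875.87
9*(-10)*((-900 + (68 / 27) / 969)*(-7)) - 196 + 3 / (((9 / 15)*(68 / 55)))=-6595289023 / 11628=-567190.32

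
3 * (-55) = -165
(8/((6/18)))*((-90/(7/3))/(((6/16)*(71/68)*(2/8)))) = -9457.06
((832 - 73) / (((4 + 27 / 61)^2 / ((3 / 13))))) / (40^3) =8472717 / 61102912000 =0.00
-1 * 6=-6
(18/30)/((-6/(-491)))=491/10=49.10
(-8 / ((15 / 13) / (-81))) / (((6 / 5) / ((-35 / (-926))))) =8190 / 463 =17.69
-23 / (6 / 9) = -69 / 2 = -34.50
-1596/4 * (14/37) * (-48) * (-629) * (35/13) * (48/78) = -1276289280/169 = -7552007.57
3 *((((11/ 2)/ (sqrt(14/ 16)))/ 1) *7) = 33 *sqrt(14) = 123.47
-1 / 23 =-0.04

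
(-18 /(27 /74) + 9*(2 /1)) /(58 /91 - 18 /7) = 4277 /264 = 16.20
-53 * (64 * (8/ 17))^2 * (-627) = 8711307264/ 289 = 30142931.71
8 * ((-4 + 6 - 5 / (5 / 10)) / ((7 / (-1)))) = 64 / 7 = 9.14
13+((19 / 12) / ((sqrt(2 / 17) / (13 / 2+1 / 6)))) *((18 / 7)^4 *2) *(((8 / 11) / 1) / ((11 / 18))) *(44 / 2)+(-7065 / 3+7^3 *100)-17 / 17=31957+319127040 *sqrt(34) / 26411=102413.04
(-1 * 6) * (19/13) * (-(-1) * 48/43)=-5472/559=-9.79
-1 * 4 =-4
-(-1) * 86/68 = 43/34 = 1.26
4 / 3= 1.33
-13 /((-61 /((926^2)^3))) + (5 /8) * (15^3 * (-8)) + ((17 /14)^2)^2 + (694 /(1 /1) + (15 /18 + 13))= 944588534638204840824703 /7030128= 134362921221093675.79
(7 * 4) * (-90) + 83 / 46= -115837 / 46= -2518.20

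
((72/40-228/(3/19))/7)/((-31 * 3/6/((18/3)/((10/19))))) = 822054/5425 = 151.53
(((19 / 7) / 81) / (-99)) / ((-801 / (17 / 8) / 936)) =4199 / 4995837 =0.00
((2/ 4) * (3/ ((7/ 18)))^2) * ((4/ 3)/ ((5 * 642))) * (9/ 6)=486/ 26215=0.02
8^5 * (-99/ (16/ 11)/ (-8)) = 278784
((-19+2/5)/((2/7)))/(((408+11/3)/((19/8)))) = -1953/5200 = -0.38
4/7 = 0.57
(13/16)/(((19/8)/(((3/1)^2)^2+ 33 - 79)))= 455/38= 11.97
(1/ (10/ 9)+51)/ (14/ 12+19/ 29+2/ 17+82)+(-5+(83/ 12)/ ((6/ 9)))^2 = 2344595249/ 79453760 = 29.51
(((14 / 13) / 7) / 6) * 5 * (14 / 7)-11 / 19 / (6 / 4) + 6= 1450 / 247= 5.87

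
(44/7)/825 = 4/525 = 0.01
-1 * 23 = -23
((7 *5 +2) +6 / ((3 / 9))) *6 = 330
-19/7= -2.71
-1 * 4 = -4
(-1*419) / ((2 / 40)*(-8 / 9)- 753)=18855 / 33887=0.56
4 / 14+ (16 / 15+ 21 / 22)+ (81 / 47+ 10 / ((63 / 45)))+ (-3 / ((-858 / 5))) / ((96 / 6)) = 252343859 / 22582560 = 11.17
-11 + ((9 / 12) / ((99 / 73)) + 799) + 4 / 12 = 34711 / 44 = 788.89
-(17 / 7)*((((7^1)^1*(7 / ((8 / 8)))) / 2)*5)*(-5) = 2975 / 2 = 1487.50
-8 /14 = -4 /7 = -0.57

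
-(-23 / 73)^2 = -529 / 5329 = -0.10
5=5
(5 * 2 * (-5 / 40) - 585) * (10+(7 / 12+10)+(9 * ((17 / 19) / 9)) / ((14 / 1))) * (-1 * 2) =24208.89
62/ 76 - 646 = -24517/ 38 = -645.18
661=661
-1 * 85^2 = -7225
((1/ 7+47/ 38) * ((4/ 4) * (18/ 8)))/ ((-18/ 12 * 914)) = -1101/ 486248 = -0.00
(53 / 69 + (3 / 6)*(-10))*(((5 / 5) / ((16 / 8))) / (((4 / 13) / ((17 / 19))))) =-16133 / 2622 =-6.15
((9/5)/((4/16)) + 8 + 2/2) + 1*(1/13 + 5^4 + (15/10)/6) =166797/260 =641.53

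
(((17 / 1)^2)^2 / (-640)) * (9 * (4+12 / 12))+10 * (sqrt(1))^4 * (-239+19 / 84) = -22203709 / 2688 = -8260.31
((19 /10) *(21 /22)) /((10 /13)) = 5187 /2200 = 2.36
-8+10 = 2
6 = 6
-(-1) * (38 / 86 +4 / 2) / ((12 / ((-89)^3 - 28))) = -24674895 / 172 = -143458.69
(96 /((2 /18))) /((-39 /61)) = -17568 /13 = -1351.38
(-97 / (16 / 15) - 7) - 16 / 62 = -48705 / 496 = -98.20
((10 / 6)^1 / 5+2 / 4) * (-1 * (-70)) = 175 / 3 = 58.33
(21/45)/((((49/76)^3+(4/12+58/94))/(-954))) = -137779641216/377056465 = -365.41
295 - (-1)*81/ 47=13946/ 47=296.72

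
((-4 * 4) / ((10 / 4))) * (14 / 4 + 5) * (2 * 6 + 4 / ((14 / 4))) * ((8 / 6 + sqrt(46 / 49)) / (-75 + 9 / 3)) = 3128 * sqrt(46) / 2205 + 12512 / 945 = 22.86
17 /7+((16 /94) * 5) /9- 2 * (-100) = 599671 /2961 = 202.52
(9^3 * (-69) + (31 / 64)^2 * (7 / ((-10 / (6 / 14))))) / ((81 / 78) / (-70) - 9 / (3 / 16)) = 62496732571 / 59656192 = 1047.62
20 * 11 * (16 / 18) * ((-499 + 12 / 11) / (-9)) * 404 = 354033280 / 81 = 4370781.23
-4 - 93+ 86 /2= -54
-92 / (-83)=92 / 83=1.11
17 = 17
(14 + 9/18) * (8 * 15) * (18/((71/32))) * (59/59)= 1002240/71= 14116.06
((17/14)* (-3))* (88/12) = -187/7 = -26.71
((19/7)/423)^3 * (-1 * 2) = -0.00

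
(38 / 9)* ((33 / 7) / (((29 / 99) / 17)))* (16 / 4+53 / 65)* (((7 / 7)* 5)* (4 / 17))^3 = 6908035200 / 762671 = 9057.69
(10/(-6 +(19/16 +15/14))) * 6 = -6720/419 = -16.04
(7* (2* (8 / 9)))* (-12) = -448 / 3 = -149.33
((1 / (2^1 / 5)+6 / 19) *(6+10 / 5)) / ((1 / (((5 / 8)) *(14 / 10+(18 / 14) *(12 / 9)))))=11663 / 266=43.85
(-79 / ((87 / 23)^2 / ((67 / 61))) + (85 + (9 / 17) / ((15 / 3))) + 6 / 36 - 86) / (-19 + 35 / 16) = 0.40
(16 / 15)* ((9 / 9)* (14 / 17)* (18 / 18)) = 224 / 255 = 0.88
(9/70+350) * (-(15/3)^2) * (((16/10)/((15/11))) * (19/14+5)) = -47988622/735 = -65290.64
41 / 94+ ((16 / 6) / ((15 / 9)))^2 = 7041 / 2350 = 3.00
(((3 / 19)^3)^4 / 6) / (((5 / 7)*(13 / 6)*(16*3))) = 1240029 / 2301847515828807440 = 0.00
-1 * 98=-98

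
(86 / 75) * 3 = 86 / 25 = 3.44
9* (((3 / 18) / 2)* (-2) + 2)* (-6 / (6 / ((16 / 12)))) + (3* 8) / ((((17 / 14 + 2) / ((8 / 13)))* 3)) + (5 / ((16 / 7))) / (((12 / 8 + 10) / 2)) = -20.09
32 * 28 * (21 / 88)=2352 / 11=213.82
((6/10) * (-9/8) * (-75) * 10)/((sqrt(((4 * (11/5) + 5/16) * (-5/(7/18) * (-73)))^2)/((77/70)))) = 385/5913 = 0.07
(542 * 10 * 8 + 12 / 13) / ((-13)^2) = 563692 / 2197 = 256.57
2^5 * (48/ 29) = 52.97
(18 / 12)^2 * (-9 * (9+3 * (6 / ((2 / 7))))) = -1458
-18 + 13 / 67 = -1193 / 67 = -17.81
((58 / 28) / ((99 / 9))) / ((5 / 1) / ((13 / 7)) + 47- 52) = -377 / 4620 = -0.08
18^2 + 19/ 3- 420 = -89.67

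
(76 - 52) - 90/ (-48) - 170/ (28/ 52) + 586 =16585/ 56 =296.16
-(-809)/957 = 809/957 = 0.85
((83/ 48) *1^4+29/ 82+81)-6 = 151699/ 1968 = 77.08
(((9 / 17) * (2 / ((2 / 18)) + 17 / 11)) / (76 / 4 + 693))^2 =0.00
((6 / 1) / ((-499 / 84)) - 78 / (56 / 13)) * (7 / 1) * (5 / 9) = -445175 / 5988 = -74.34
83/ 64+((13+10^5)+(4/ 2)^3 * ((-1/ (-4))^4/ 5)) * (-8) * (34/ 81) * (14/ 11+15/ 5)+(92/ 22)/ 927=-4682389567061/ 3263040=-1434977.68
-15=-15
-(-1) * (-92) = -92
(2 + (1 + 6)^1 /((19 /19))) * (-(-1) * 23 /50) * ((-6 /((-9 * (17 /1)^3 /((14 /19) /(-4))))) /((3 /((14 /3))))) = -1127 /7001025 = -0.00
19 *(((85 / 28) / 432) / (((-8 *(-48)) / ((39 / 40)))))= 4199 / 12386304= 0.00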